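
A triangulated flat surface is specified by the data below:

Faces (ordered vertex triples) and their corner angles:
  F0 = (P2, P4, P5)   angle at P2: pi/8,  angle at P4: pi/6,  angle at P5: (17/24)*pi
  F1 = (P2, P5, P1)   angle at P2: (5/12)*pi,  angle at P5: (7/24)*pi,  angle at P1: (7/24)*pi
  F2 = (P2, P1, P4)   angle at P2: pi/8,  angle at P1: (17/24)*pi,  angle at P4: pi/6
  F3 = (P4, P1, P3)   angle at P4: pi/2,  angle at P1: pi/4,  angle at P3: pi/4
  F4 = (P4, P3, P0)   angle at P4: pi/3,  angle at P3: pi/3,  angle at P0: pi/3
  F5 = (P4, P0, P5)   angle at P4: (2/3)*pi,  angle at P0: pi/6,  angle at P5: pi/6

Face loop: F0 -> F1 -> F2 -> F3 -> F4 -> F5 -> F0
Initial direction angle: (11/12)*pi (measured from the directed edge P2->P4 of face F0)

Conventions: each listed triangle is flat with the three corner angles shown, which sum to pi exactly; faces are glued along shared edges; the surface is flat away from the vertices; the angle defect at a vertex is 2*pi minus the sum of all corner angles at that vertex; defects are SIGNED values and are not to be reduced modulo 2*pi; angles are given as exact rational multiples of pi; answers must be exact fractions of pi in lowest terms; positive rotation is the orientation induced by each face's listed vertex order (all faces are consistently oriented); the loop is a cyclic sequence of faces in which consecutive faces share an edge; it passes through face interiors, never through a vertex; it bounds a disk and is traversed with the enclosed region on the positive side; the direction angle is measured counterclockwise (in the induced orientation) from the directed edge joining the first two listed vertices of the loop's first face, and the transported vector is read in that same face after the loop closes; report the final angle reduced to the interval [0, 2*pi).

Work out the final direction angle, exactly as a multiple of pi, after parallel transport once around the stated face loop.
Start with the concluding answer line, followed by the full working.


Answer: final direction angle = (5/12)*pi

enclosed vertex P2: corner angles sum to (2/3)*pi, defect = 2*pi - (2/3)*pi = (4/3)*pi
enclosed vertex P4: corner angles sum to (11/6)*pi, defect = 2*pi - (11/6)*pi = pi/6
the final direction is the initial angle plus the enclosed defects, taken mod 2*pi in the induced orientation
final angle = (11/12)*pi + (3/2)*pi = (5/12)*pi (mod 2*pi)


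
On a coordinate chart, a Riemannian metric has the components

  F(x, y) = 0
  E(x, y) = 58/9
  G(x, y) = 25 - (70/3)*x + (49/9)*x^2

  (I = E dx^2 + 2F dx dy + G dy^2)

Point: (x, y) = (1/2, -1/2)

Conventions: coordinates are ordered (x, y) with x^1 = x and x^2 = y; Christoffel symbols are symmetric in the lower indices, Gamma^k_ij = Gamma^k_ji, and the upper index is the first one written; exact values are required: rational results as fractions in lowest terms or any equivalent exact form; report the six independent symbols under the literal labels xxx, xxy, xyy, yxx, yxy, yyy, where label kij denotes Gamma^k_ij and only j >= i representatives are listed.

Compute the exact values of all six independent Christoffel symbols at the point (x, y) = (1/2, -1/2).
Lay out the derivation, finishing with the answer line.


E = 58/9, F = 0, G = 529/36 at the point
E_x = 0, E_y = 0, F_x = 0, F_y = 0, G_x = -161/9, G_y = 0
EG - F^2 = 15341/162;  g^inv = (162/15341) * [[529/36, 0], [0, 58/9]]
first-kind symbols [ij,l] = (1/2)(d_i g_jl + d_j g_il - d_l g_ij): [xx,x] = E_x/2 = 0, [xx,y] = F_x - E_y/2 = 0, [xy,x] = E_y/2 = 0, [xy,y] = G_x/2 = -161/18, [yy,x] = F_y - G_x/2 = 161/18, [yy,y] = G_y/2 = 0
Gamma^x_ij = (G*[ij,x] - F*[ij,y])/(EG - F^2), Gamma^y_ij = (E*[ij,y] - F*[ij,x])/(EG - F^2)

Answer: Gamma_xxx = 0, Gamma_xxy = 0, Gamma_xyy = 161/116, Gamma_yxx = 0, Gamma_yxy = -14/23, Gamma_yyy = 0


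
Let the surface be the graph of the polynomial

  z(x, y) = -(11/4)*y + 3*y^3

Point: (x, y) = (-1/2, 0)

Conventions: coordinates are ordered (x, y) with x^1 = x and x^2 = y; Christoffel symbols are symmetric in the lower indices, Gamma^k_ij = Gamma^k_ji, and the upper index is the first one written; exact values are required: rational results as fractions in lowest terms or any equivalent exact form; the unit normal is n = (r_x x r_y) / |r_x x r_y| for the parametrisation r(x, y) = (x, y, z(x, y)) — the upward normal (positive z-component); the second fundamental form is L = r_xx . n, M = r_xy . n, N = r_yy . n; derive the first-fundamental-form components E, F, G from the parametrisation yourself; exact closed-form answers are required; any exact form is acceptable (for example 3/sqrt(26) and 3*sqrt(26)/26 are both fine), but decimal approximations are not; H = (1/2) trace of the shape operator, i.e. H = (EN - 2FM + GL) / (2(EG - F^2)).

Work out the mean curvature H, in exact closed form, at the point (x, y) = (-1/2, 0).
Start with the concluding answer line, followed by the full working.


Answer: H = 0

z_x = 0, z_y = -11/4, z_xx = 0, z_xy = 0, z_yy = 0
E = 1, F = 0, G = 137/16; answer radicand W^2 = 137/16
unnormalised second-form numerators: l = 0, m = 0, n = 0; L = l/sqrt(137/16), and similarly M = m/sqrt(W^2), N = n/sqrt(W^2)
H = (E*n - 2*F*m + G*l) / (2*(EG - F^2)*sqrt(W^2)); E*n - 2*F*m + G*l = 0, EG - F^2 = 137/16, so H = (0)/sqrt(137/16)


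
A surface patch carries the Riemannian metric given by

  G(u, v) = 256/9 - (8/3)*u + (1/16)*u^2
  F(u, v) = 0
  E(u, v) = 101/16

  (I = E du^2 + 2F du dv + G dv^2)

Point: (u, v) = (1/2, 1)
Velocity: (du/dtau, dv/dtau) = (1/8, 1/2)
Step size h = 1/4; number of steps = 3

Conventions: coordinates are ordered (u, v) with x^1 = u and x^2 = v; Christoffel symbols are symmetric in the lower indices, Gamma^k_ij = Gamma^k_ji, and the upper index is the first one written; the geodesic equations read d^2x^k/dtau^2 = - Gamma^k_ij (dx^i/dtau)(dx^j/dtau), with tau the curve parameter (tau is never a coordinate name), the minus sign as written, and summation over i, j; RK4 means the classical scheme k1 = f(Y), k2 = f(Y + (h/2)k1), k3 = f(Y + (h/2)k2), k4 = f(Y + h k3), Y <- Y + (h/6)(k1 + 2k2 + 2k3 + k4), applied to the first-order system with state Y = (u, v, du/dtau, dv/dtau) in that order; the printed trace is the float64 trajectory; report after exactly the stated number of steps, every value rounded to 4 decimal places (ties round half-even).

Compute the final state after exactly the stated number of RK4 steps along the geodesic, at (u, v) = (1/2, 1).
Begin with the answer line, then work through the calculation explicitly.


Answer: u = 0.5792, v = 1.3765, du/dtau = 0.0861, dv/dtau = 0.5038

f(Y) = (du/dtau, dv/dtau, -Gamma^u_ij Y'^i Y'^j, -Gamma^v_ij Y'^i Y'^j) with the Gammas evaluated at the stage position; h = 0.250000; intermediate values shown to 6 dp
step 0: u = 0.5000, v = 1.0000, du/dtau = 0.1250, dv/dtau = 0.5000
step 1:
  k1: at (u, v) = (0.500000, 1.000000), (du/dtau, dv/dtau) = (0.125000, 0.500000); Gamma_uuu = 0.000000, Gamma_uuv = 0.000000, Gamma_uvv = 0.206271, Gamma_vuu = 0.000000, Gamma_vuv = -0.048000, Gamma_vvv = 0.000000; k1 = (0.125000, 0.500000, -0.051568, 0.006000)
  k2: at (u, v) = (0.515625, 1.062500), (du/dtau, dv/dtau) = (0.118554, 0.500750); Gamma_uuu = 0.000000, Gamma_uuv = 0.000000, Gamma_uvv = 0.206116, Gamma_vuu = 0.000000, Gamma_vuv = -0.048036, Gamma_vvv = 0.000000; k2 = (0.118554, 0.500750, -0.051684, 0.005703)
  k3: at (u, v) = (0.514819, 1.062594), (du/dtau, dv/dtau) = (0.118540, 0.500713); Gamma_uuu = 0.000000, Gamma_uuv = 0.000000, Gamma_uvv = 0.206124, Gamma_vuu = 0.000000, Gamma_vuv = -0.048034, Gamma_vvv = 0.000000; k3 = (0.118540, 0.500713, -0.051678, 0.005702)
  k4: at (u, v) = (0.529635, 1.125178), (du/dtau, dv/dtau) = (0.112080, 0.501426); Gamma_uuu = 0.000000, Gamma_uuv = 0.000000, Gamma_uvv = 0.205977, Gamma_vuu = 0.000000, Gamma_vuv = -0.048068, Gamma_vvv = 0.000000; k4 = (0.112080, 0.501426, -0.051788, 0.005403)
  Y <- Y + (h/6)(k1 + 2k2 + 2k3 + k4): u = 0.5296, v = 1.1252, du/dtau = 0.1121, dv/dtau = 0.5014
step 2:
  k1: at (u, v) = (0.529636, 1.125181), (du/dtau, dv/dtau) = (0.112080, 0.501426); Gamma_uuu = 0.000000, Gamma_uuv = 0.000000, Gamma_uvv = 0.205977, Gamma_vuu = 0.000000, Gamma_vuv = -0.048068, Gamma_vvv = 0.000000; k1 = (0.112080, 0.501426, -0.051788, 0.005403)
  k2: at (u, v) = (0.543646, 1.187860), (du/dtau, dv/dtau) = (0.105606, 0.502101); Gamma_uuu = 0.000000, Gamma_uuv = 0.000000, Gamma_uvv = 0.205838, Gamma_vuu = 0.000000, Gamma_vuv = -0.048101, Gamma_vvv = 0.000000; k2 = (0.105606, 0.502101, -0.051893, 0.005101)
  k3: at (u, v) = (0.542837, 1.187944), (du/dtau, dv/dtau) = (0.105593, 0.502063); Gamma_uuu = 0.000000, Gamma_uuv = 0.000000, Gamma_uvv = 0.205846, Gamma_vuu = 0.000000, Gamma_vuv = -0.048099, Gamma_vvv = 0.000000; k3 = (0.105593, 0.502063, -0.051887, 0.005100)
  k4: at (u, v) = (0.556035, 1.250697), (du/dtau, dv/dtau) = (0.099108, 0.502701); Gamma_uuu = 0.000000, Gamma_uuv = 0.000000, Gamma_uvv = 0.205716, Gamma_vuu = 0.000000, Gamma_vuv = -0.048129, Gamma_vvv = 0.000000; k4 = (0.099108, 0.502701, -0.051986, 0.004796)
  Y <- Y + (h/6)(k1 + 2k2 + 2k3 + k4): u = 0.5560, v = 1.2507, du/dtau = 0.0991, dv/dtau = 0.5027
step 3:
  k1: at (u, v) = (0.556036, 1.250700), (du/dtau, dv/dtau) = (0.099108, 0.502701); Gamma_uuu = 0.000000, Gamma_uuv = 0.000000, Gamma_uvv = 0.205716, Gamma_vuu = 0.000000, Gamma_vuv = -0.048129, Gamma_vvv = 0.000000; k1 = (0.099108, 0.502701, -0.051986, 0.004796)
  k2: at (u, v) = (0.568424, 1.313538), (du/dtau, dv/dtau) = (0.092609, 0.503300); Gamma_uuu = 0.000000, Gamma_uuv = 0.000000, Gamma_uvv = 0.205593, Gamma_vuu = 0.000000, Gamma_vuv = -0.048158, Gamma_vvv = 0.000000; k2 = (0.092609, 0.503300, -0.052079, 0.004489)
  k3: at (u, v) = (0.567612, 1.313613), (du/dtau, dv/dtau) = (0.092598, 0.503262); Gamma_uuu = 0.000000, Gamma_uuv = 0.000000, Gamma_uvv = 0.205601, Gamma_vuu = 0.000000, Gamma_vuv = -0.048156, Gamma_vvv = 0.000000; k3 = (0.092598, 0.503262, -0.052073, 0.004488)
  k4: at (u, v) = (0.579185, 1.376516), (du/dtau, dv/dtau) = (0.086089, 0.503823); Gamma_uuu = 0.000000, Gamma_uuv = 0.000000, Gamma_uvv = 0.205487, Gamma_vuu = 0.000000, Gamma_vuv = -0.048183, Gamma_vvv = 0.000000; k4 = (0.086089, 0.503823, -0.052160, 0.004180)
  Y <- Y + (h/6)(k1 + 2k2 + 2k3 + k4): u = 0.5792, v = 1.3765, du/dtau = 0.0861, dv/dtau = 0.5038


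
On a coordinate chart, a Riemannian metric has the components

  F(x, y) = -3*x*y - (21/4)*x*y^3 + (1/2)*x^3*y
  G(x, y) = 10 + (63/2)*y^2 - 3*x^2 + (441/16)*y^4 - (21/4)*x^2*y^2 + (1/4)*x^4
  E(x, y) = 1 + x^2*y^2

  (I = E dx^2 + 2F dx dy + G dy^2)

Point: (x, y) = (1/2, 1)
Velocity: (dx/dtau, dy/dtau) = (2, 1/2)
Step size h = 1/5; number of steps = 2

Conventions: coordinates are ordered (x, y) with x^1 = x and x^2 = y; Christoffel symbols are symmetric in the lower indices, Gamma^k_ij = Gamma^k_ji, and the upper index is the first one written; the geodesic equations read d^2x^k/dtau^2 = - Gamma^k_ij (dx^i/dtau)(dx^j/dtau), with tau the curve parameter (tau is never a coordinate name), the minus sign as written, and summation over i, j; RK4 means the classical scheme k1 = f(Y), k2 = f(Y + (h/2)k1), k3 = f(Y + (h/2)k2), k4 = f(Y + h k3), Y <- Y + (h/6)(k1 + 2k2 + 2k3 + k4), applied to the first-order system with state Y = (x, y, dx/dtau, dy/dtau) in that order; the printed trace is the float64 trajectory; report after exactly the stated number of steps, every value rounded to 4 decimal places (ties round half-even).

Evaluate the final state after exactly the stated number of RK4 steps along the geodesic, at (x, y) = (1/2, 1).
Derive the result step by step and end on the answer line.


f(Y) = (dx/dtau, dy/dtau, -Gamma^x_ij Y'^i Y'^j, -Gamma^y_ij Y'^i Y'^j) with the Gammas evaluated at the stage position; h = 0.200000; intermediate values shown to 6 dp
step 0: x = 0.5000, y = 1.0000, dx/dtau = 2.0000, dy/dtau = 0.5000
step 1:
  k1: at (x, y) = (0.500000, 1.000000), (dx/dtau, dy/dtau) = (2.000000, 0.500000); Gamma_xxx = 0.007433, Gamma_xxy = 0.003717, Gamma_xyy = -0.078049, Gamma_yxx = -0.120790, Gamma_yxy = -0.060395, Gamma_yyy = 1.268293; k1 = (2.000000, 0.500000, -0.017654, 0.286876)
  k2: at (x, y) = (0.700000, 1.050000), (dx/dtau, dy/dtau) = (1.998235, 0.528688); Gamma_xxx = 0.010356, Gamma_xxy = 0.006904, Gamma_xyy = -0.108733, Gamma_yxx = -0.120366, Gamma_yxy = -0.080244, Gamma_yyy = 1.263840; k2 = (1.998235, 0.528688, -0.025544, 0.296903)
  k3: at (x, y) = (0.699823, 1.052869), (dx/dtau, dy/dtau) = (1.997446, 0.529690); Gamma_xxx = 0.010334, Gamma_xxy = 0.006869, Gamma_xyy = -0.108504, Gamma_yxx = -0.120261, Gamma_yxy = -0.079935, Gamma_yyy = 1.262742; k3 = (1.997446, 0.529690, -0.025321, 0.294675)
  k4: at (x, y) = (0.899489, 1.105938), (dx/dtau, dy/dtau) = (1.994936, 0.558935); Gamma_xxx = 0.013209, Gamma_xxy = 0.010743, Gamma_xyy = -0.138691, Gamma_yxx = -0.119724, Gamma_yxy = -0.097375, Gamma_yyy = 1.257104; k4 = (1.994936, 0.558935, -0.033197, 0.300899)
  Y <- Y + (h/6)(k1 + 2k2 + 2k3 + k4): x = 0.8995, y = 1.1059, dx/dtau = 1.9949, dy/dtau = 0.5590
step 2:
  k1: at (x, y) = (0.899543, 1.105856), (dx/dtau, dy/dtau) = (1.994914, 0.559031); Gamma_xxx = 0.013210, Gamma_xxy = 0.010746, Gamma_xyy = -0.138709, Gamma_yxx = -0.119728, Gamma_yxy = -0.097391, Gamma_yyy = 1.257144; k1 = (1.994914, 0.559031, -0.033192, 0.300827)
  k2: at (x, y) = (1.099035, 1.161759), (dx/dtau, dy/dtau) = (1.991595, 0.589114); Gamma_xxx = 0.016030, Gamma_xxy = 0.015164, Gamma_xyy = -0.168313, Gamma_yxx = -0.119041, Gamma_yxy = -0.112614, Gamma_yyy = 1.249933; k2 = (1.991595, 0.589114, -0.040752, 0.302630)
  k3: at (x, y) = (1.098703, 1.164768), (dx/dtau, dy/dtau) = (1.990839, 0.589294); Gamma_xxx = 0.015985, Gamma_xxy = 0.015078, Gamma_xyy = -0.167843, Gamma_yxx = -0.118901, Gamma_yxy = -0.112157, Gamma_yyy = 1.248460; k3 = (1.990839, 0.589294, -0.040449, 0.300870)
  k4: at (x, y) = (1.297711, 1.223715), (dx/dtau, dy/dtau) = (1.986824, 0.619205); Gamma_xxx = 0.018700, Gamma_xxy = 0.019831, Gamma_xyy = -0.196355, Gamma_yxx = -0.117991, Gamma_yxy = -0.125126, Gamma_yyy = 1.238909; k4 = (1.986824, 0.619205, -0.047329, 0.298624)
  Y <- Y + (h/6)(k1 + 2k2 + 2k3 + k4): x = 1.2978, y = 1.2237, dx/dtau = 1.9868, dy/dtau = 0.6192

Answer: x = 1.2978, y = 1.2237, dx/dtau = 1.9868, dy/dtau = 0.6192


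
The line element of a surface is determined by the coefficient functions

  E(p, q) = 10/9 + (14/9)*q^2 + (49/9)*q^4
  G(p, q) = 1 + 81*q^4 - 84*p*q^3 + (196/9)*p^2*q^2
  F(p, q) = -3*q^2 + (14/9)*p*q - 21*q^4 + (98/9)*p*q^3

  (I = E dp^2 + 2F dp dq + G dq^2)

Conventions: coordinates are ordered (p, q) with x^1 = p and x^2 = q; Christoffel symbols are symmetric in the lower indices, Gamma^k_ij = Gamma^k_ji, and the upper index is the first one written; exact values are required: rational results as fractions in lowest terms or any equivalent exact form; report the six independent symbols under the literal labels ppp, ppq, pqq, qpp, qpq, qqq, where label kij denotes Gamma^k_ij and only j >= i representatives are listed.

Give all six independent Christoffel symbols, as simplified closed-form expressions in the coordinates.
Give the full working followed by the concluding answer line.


E = 10/9 + (14/9)*q^2 + (49/9)*q^4; F = -3*q^2 + (14/9)*p*q - 21*q^4 + (98/9)*p*q^3; G = 1 + 81*q^4 - 84*p*q^3 + (196/9)*p^2*q^2
Gamma^k_ij = (1/2) g^{kl} (d_i g_jl + d_j g_il - d_l g_ij), with g^inv = (1/(EG-F^2)) [[G, -F], [-F, E]]
first partials: E_p = 0, E_q = (28/9)*q + (196/9)*q^3, F_p = (14/9)*q + (98/9)*q^3, F_q = -6*q + (14/9)*p - 84*q^3 + (98/3)*p*q^2, G_p = -84*q^3 + (392/9)*p*q^2, G_q = 324*q^3 - 252*p*q^2 + (392/9)*p^2*q
D = EG - F^2 = 10/9 + (14/9)*q^2 + (778/9)*q^4 - 84*p*q^3 + (196/9)*p^2*q^2
expanded: Gamma^p_pp = (G E_p - 2F F_p + F E_q)/(2D), Gamma^p_pq = (G E_q - F G_p)/(2D), Gamma^p_qq = (2G F_q - G G_p - F G_q)/(2D), Gamma^q_pp = (2E F_p - E E_q - F E_p)/(2D), Gamma^q_pq = (E G_p - F E_q)/(2D), Gamma^q_qq = (E G_q - 2F F_q + F G_p)/(2D); substitute and cancel common factors

Answer: Gamma_ppp = 0, Gamma_ppq = (49*q^3 + 7*q)/(98*p^2*q^2 - 378*p*q^3 + 389*q^4 + 7*q^2 + 5), Gamma_pqq = (49*p*q^2 + 7*p - 189*q^3 - 27*q)/(98*p^2*q^2 - 378*p*q^3 + 389*q^4 + 7*q^2 + 5), Gamma_qpp = 0, Gamma_qpq = (98*p*q^2 - 189*q^3)/(98*p^2*q^2 - 378*p*q^3 + 389*q^4 + 7*q^2 + 5), Gamma_qqq = (98*p^2*q - 567*p*q^2 + 729*q^3)/(98*p^2*q^2 - 378*p*q^3 + 389*q^4 + 7*q^2 + 5)


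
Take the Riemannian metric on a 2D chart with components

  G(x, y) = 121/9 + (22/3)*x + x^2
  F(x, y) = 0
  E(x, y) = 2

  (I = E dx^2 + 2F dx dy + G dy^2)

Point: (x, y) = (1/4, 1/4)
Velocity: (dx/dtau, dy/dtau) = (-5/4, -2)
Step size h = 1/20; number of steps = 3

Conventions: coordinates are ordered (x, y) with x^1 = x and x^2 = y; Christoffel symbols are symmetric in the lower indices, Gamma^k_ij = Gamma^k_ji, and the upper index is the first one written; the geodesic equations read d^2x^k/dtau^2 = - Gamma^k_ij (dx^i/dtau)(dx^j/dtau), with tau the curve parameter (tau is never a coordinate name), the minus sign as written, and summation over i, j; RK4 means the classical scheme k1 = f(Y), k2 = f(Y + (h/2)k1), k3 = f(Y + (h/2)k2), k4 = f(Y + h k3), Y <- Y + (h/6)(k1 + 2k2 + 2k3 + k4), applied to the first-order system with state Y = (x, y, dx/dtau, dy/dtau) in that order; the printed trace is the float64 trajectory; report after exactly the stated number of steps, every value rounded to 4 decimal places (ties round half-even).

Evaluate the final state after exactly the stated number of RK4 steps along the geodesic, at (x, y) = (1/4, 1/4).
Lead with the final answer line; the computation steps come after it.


Answer: x = 0.1539, y = -0.0600, dx/dtau = -0.0155, dy/dtau = -2.1018

f(Y) = (dx/dtau, dy/dtau, -Gamma^x_ij Y'^i Y'^j, -Gamma^y_ij Y'^i Y'^j) with the Gammas evaluated at the stage position; h = 0.050000; intermediate values shown to 6 dp
step 0: x = 0.2500, y = 0.2500, dx/dtau = -1.2500, dy/dtau = -2.0000
step 1:
  k1: at (x, y) = (0.250000, 0.250000), (dx/dtau, dy/dtau) = (-1.250000, -2.000000); Gamma_xxx = 0.000000, Gamma_xxy = 0.000000, Gamma_xyy = -1.958333, Gamma_yxx = 0.000000, Gamma_yxy = 0.255319, Gamma_yyy = 0.000000; k1 = (-1.250000, -2.000000, 7.833333, -1.276596)
  k2: at (x, y) = (0.218750, 0.200000), (dx/dtau, dy/dtau) = (-1.054167, -2.031915); Gamma_xxx = 0.000000, Gamma_xxy = 0.000000, Gamma_xyy = -1.942708, Gamma_yxx = 0.000000, Gamma_yxy = 0.257373, Gamma_yyy = 0.000000; k2 = (-1.054167, -2.031915, 8.020817, -1.102573)
  k3: at (x, y) = (0.223646, 0.199202), (dx/dtau, dy/dtau) = (-1.049480, -2.027564); Gamma_xxx = 0.000000, Gamma_xxy = 0.000000, Gamma_xyy = -1.945156, Gamma_yxx = 0.000000, Gamma_yxy = 0.257049, Gamma_yyy = 0.000000; k3 = (-1.049480, -2.027564, 7.996571, -1.093942)
  k4: at (x, y) = (0.197526, 0.148622), (dx/dtau, dy/dtau) = (-0.850171, -2.054697); Gamma_xxx = 0.000000, Gamma_xxy = 0.000000, Gamma_xyy = -1.932096, Gamma_yxx = 0.000000, Gamma_yxy = 0.258786, Gamma_yyy = 0.000000; k4 = (-0.850171, -2.054697, 8.156886, -0.904119)
  Y <- Y + (h/6)(k1 + 2k2 + 2k3 + k4): x = 0.1974, y = 0.1486, dx/dtau = -0.8498, dy/dtau = -2.0548
step 2:
  k1: at (x, y) = (0.197438, 0.148553), (dx/dtau, dy/dtau) = (-0.849792, -2.054781); Gamma_xxx = 0.000000, Gamma_xxy = 0.000000, Gamma_xyy = -1.932052, Gamma_yxx = 0.000000, Gamma_yxy = 0.258792, Gamma_yyy = 0.000000; k1 = (-0.849792, -2.054781, 8.157367, -0.903773)
  k2: at (x, y) = (0.176193, 0.097183), (dx/dtau, dy/dtau) = (-0.645858, -2.077376); Gamma_xxx = 0.000000, Gamma_xxy = 0.000000, Gamma_xyy = -1.921430, Gamma_yxx = 0.000000, Gamma_yxy = 0.260223, Gamma_yyy = 0.000000; k2 = (-0.645858, -2.077376, 8.291909, -0.698276)
  k3: at (x, y) = (0.181291, 0.096618), (dx/dtau, dy/dtau) = (-0.642494, -2.072238); Gamma_xxx = 0.000000, Gamma_xxy = 0.000000, Gamma_xyy = -1.923979, Gamma_yxx = 0.000000, Gamma_yxy = 0.259878, Gamma_yyy = 0.000000; k3 = (-0.642494, -2.072238, 8.261894, -0.692004)
  k4: at (x, y) = (0.165313, 0.044941), (dx/dtau, dy/dtau) = (-0.436697, -2.089381); Gamma_xxx = 0.000000, Gamma_xxy = 0.000000, Gamma_xyy = -1.915990, Gamma_yxx = 0.000000, Gamma_yxy = 0.260962, Gamma_yyy = 0.000000; k4 = (-0.436697, -2.089381, 8.364282, -0.476217)
  Y <- Y + (h/6)(k1 + 2k2 + 2k3 + k4): x = 0.1652, y = 0.0449, dx/dtau = -0.4362, dy/dtau = -2.0895
step 3:
  k1: at (x, y) = (0.165245, 0.044858), (dx/dtau, dy/dtau) = (-0.436215, -2.089452); Gamma_xxx = 0.000000, Gamma_xxy = 0.000000, Gamma_xyy = -1.915956, Gamma_yxx = 0.000000, Gamma_yxy = 0.260966, Gamma_yyy = 0.000000; k1 = (-0.436215, -2.089452, 8.364701, -0.475715)
  k2: at (x, y) = (0.154339, -0.007378), (dx/dtau, dy/dtau) = (-0.227097, -2.101345); Gamma_xxx = 0.000000, Gamma_xxy = 0.000000, Gamma_xyy = -1.910503, Gamma_yxx = 0.000000, Gamma_yxy = 0.261711, Gamma_yyy = 0.000000; k2 = (-0.227097, -2.101345, 8.436116, -0.249782)
  k3: at (x, y) = (0.159567, -0.007676), (dx/dtau, dy/dtau) = (-0.225312, -2.095697); Gamma_xxx = 0.000000, Gamma_xxy = 0.000000, Gamma_xyy = -1.913117, Gamma_yxx = 0.000000, Gamma_yxy = 0.261354, Gamma_yyy = 0.000000; k3 = (-0.225312, -2.095697, 8.402306, -0.246814)
  k4: at (x, y) = (0.153979, -0.059927), (dx/dtau, dy/dtau) = (-0.016099, -2.101793); Gamma_xxx = 0.000000, Gamma_xxy = 0.000000, Gamma_xyy = -1.910323, Gamma_yxx = 0.000000, Gamma_yxy = 0.261736, Gamma_yyy = 0.000000; k4 = (-0.016099, -2.101793, 8.438917, -0.017713)
  Y <- Y + (h/6)(k1 + 2k2 + 2k3 + k4): x = 0.1539, y = -0.0600, dx/dtau = -0.0155, dy/dtau = -2.1018


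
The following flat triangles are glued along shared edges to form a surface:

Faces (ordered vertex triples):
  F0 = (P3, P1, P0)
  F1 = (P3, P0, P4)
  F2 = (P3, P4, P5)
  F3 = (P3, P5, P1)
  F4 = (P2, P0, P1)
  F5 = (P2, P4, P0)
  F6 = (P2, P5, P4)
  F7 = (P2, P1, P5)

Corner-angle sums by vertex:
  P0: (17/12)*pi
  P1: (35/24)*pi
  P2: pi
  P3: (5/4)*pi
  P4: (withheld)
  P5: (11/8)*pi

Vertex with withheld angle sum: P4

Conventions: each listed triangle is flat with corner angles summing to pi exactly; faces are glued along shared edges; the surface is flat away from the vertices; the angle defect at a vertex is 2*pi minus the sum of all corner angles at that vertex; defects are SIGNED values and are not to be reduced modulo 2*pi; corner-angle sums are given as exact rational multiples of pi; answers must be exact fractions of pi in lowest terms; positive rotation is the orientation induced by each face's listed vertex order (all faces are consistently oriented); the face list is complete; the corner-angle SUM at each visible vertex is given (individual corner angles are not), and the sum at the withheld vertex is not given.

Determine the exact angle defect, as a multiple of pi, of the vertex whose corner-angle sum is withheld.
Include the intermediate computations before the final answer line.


V = 6, E = 12, F = 8; chi = V - E + F = 2
Gauss-Bonnet: total defect = 2*pi*chi = 4*pi; visible defects sum to (7/2)*pi

Answer: defect(P4) = pi/2


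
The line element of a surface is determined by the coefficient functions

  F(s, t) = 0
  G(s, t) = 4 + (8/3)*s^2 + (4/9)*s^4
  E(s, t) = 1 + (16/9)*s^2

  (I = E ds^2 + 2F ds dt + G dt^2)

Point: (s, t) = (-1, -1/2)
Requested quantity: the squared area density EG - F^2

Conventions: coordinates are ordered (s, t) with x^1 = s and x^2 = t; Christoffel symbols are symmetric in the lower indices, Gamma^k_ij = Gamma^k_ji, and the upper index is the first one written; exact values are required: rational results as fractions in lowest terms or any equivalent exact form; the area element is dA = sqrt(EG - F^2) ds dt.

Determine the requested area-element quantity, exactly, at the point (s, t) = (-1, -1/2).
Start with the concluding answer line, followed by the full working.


Answer: EG - F^2 = 1600/81

E = 25/9, F = 0, G = 64/9; EG - F^2 = 1600/81


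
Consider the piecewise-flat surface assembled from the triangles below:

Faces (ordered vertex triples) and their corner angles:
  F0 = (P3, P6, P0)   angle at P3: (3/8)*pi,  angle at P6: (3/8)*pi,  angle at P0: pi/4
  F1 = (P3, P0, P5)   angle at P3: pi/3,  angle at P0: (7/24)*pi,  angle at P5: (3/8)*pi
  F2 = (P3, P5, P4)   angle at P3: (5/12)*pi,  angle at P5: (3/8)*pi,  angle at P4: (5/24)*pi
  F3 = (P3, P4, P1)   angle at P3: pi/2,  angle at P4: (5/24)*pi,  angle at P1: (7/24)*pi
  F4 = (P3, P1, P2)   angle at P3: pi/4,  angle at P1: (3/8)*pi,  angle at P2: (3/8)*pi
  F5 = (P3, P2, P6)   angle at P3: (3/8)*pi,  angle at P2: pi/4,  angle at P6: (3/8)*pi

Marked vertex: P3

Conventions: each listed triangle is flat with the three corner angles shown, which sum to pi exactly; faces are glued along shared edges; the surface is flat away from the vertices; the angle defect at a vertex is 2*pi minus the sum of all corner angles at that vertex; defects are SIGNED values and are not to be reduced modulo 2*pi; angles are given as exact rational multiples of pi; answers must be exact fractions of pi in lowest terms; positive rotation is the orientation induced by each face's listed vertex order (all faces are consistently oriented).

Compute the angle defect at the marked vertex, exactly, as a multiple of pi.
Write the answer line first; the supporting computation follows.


Answer: defect(P3) = -pi/4

Sum of corner angles at P3: (9/4)*pi
defect = 2*pi - (9/4)*pi


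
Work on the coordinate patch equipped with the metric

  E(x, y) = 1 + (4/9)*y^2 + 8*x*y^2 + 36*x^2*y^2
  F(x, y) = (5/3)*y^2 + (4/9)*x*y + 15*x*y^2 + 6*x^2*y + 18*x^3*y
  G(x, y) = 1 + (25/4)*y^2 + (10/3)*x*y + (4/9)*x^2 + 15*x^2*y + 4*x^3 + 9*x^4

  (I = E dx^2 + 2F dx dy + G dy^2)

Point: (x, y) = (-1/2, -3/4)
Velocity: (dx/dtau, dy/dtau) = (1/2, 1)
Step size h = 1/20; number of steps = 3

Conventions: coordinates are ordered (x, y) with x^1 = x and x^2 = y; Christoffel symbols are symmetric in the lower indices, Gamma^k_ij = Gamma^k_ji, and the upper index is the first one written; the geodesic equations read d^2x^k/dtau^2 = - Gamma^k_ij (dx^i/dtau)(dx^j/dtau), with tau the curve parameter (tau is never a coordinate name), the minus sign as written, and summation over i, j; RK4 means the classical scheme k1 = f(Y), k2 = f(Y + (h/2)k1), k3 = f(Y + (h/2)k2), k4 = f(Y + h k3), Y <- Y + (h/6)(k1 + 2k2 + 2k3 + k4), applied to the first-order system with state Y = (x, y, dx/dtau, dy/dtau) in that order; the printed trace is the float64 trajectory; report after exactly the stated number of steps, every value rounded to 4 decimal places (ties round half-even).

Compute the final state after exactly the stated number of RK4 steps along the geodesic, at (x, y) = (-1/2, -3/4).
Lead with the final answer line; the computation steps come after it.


Answer: x = -0.4222, y = -0.6026, dx/dtau = 0.5356, dy/dtau = 0.9661

f(Y) = (dx/dtau, dy/dtau, -Gamma^x_ij Y'^i Y'^j, -Gamma^y_ij Y'^i Y'^j) with the Gammas evaluated at the stage position; h = 0.050000; intermediate values shown to 6 dp
step 0: x = -0.5000, y = -0.7500, dx/dtau = 0.5000, dy/dtau = 1.0000
step 1:
  k1: at (x, y) = (-0.500000, -0.750000), (dx/dtau, dy/dtau) = (0.500000, 1.000000); Gamma_xxx = -1.272370, Gamma_xxy = -0.659748, Gamma_xyy = 0.706872, Gamma_yxx = 1.060309, Gamma_yxy = 0.549790, Gamma_yyy = -0.589060; k1 = (0.500000, 1.000000, 0.270968, -0.225806)
  k2: at (x, y) = (-0.487500, -0.725000), (dx/dtau, dy/dtau) = (0.506774, 0.994355); Gamma_xxx = -1.247321, Gamma_xxy = -0.647555, Gamma_xyy = 0.716851, Gamma_yxx = 1.085236, Gamma_yxy = 0.563408, Gamma_yyy = -0.623699; k2 = (0.506774, 0.994355, 0.264180, -0.229851)
  k3: at (x, y) = (-0.487331, -0.725141), (dx/dtau, dy/dtau) = (0.506605, 0.994254); Gamma_xxx = -1.247086, Gamma_xxy = -0.647017, Gamma_xyy = 0.716577, Gamma_yxx = 1.085869, Gamma_yxy = 0.563373, Gamma_yyy = -0.623941; k3 = (0.506605, 0.994254, 0.263493, -0.229430)
  k4: at (x, y) = (-0.474670, -0.700287), (dx/dtau, dy/dtau) = (0.513175, 0.988529); Gamma_xxx = -1.218151, Gamma_xxy = -0.632411, Gamma_xyy = 0.724792, Gamma_yxx = 1.109426, Gamma_yxy = 0.575966, Gamma_yyy = -0.660102; k4 = (0.513175, 0.988529, 0.254168, -0.231482)
  Y <- Y + (h/6)(k1 + 2k2 + 2k3 + k4): x = -0.4747, y = -0.7003, dx/dtau = 0.5132, dy/dtau = 0.9885
step 2:
  k1: at (x, y) = (-0.474667, -0.700285), (dx/dtau, dy/dtau) = (0.513171, 0.988535); Gamma_xxx = -1.218146, Gamma_xxy = -0.632406, Gamma_xyy = 0.724791, Gamma_yxx = 1.109432, Gamma_yxy = 0.575967, Gamma_yyy = -0.660107; k1 = (0.513171, 0.988535, 0.254147, -0.231466)
  k2: at (x, y) = (-0.461838, -0.675572), (dx/dtau, dy/dtau) = (0.519524, 0.982748); Gamma_xxx = -1.185133, Gamma_xxy = -0.615268, Gamma_xyy = 0.730944, Gamma_yxx = 1.131190, Gamma_yxy = 0.587264, Gamma_yyy = -0.697674; k2 = (0.519524, 0.982748, 0.242197, -0.231174)
  k3: at (x, y) = (-0.461679, -0.675717), (dx/dtau, dy/dtau) = (0.519226, 0.982755); Gamma_xxx = -1.184879, Gamma_xxy = -0.614726, Gamma_xyy = 0.730631, Gamma_yxx = 1.131798, Gamma_yxy = 0.587187, Gamma_yyy = -0.697900; k3 = (0.519226, 0.982755, 0.241143, -0.230340)
  k4: at (x, y) = (-0.448706, -0.651148), (dx/dtau, dy/dtau) = (0.525228, 0.977018); Gamma_xxx = -1.147671, Gamma_xxy = -0.595023, Gamma_xyy = 0.734390, Gamma_yxx = 1.151196, Gamma_yxy = 0.596851, Gamma_yyy = -0.736646; k4 = (0.525228, 0.977018, 0.226260, -0.226955)
  Y <- Y + (h/6)(k1 + 2k2 + 2k3 + k4): x = -0.4487, y = -0.6511, dx/dtau = 0.5252, dy/dtau = 0.9770
step 3:
  k1: at (x, y) = (-0.448701, -0.651147), (dx/dtau, dy/dtau) = (0.525230, 0.977023); Gamma_xxx = -1.147662, Gamma_xxy = -0.595010, Gamma_xyy = 0.734384, Gamma_yxx = 1.151210, Gamma_yxy = 0.596850, Gamma_yyy = -0.736655; k1 = (0.525230, 0.977023, 0.226250, -0.226950)
  k2: at (x, y) = (-0.435571, -0.626722), (dx/dtau, dy/dtau) = (0.530886, 0.971349); Gamma_xxx = -1.106160, Gamma_xxy = -0.572669, Gamma_xyy = 0.735414, Gamma_yxx = 1.167761, Gamma_yxy = 0.604560, Gamma_yyy = -0.776368; k2 = (0.530886, 0.971349, 0.208506, -0.220118)
  k3: at (x, y) = (-0.435429, -0.626864), (dx/dtau, dy/dtau) = (0.530442, 0.971520); Gamma_xxx = -1.105913, Gamma_xxy = -0.572162, Gamma_xyy = 0.735083, Gamma_yxx = 1.168315, Gamma_yxy = 0.604447, Gamma_yyy = -0.776561; k3 = (0.530442, 0.971520, 0.207072, -0.218756)
  k4: at (x, y) = (-0.422179, -0.602571), (dx/dtau, dy/dtau) = (0.535583, 0.966085); Gamma_xxx = -1.060178, Gamma_xxy = -0.547300, Gamma_xyy = 0.733093, Gamma_yxx = 1.181341, Gamma_yxy = 0.609849, Gamma_yyy = -0.816875; k4 = (0.535583, 0.966085, 0.186269, -0.207557)
  Y <- Y + (h/6)(k1 + 2k2 + 2k3 + k4): x = -0.4222, y = -0.6026, dx/dtau = 0.5356, dy/dtau = 0.9661


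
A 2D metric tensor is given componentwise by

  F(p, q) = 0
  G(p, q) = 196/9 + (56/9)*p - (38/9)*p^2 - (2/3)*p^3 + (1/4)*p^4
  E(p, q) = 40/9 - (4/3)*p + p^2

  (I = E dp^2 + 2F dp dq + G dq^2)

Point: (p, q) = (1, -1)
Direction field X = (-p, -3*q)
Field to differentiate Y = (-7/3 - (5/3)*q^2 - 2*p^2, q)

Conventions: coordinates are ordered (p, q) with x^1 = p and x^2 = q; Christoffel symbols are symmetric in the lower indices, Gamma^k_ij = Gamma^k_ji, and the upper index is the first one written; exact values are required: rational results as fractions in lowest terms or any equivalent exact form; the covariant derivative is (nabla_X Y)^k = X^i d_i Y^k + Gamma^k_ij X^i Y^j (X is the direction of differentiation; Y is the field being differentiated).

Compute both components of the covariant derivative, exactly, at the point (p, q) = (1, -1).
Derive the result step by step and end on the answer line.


E = 37/9, F = 0, G = 841/36 at the point
E_p = 2/3, E_q = 0, F_p = 0, F_q = 0, G_p = -29/9, G_q = 0
EG - F^2 = 31117/324;  g^inv = (324/31117) * [[841/36, 0], [0, 37/9]]
first-kind symbols [ij,l] = (1/2)(d_i g_jl + d_j g_il - d_l g_ij): [pp,p] = E_p/2 = 1/3, [pp,q] = F_p - E_q/2 = 0, [pq,p] = E_q/2 = 0, [pq,q] = G_p/2 = -29/18, [qq,p] = F_q - G_p/2 = 29/18, [qq,q] = G_q/2 = 0
Gamma^p_ij = (G*[ij,p] - F*[ij,q])/(EG - F^2), Gamma^q_ij = (E*[ij,q] - F*[ij,p])/(EG - F^2)
Gamma_ppp = 3/37, Gamma_ppq = 0, Gamma_pqq = 29/74, Gamma_qpp = 0, Gamma_qpq = -2/29, Gamma_qqq = 0
X = (-1, 3), Y = (-6, -1) at the point

Answer: (nabla_X Y)^p = 985/74, (nabla_X Y)^q = 121/29


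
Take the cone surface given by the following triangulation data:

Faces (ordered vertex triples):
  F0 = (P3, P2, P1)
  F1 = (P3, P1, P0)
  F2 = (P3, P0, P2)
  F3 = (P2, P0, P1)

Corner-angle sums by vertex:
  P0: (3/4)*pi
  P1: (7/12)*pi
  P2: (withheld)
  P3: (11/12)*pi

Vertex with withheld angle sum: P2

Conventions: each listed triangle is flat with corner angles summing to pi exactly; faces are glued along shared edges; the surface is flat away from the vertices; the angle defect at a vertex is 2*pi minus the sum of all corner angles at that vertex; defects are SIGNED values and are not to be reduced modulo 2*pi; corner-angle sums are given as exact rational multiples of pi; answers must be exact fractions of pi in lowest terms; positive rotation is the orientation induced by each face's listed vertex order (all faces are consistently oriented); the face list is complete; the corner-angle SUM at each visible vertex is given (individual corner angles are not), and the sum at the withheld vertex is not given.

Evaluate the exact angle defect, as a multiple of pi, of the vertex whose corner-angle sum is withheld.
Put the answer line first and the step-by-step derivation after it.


Answer: defect(P2) = pi/4

V = 4, E = 6, F = 4; chi = V - E + F = 2
Gauss-Bonnet: total defect = 2*pi*chi = 4*pi; visible defects sum to (15/4)*pi


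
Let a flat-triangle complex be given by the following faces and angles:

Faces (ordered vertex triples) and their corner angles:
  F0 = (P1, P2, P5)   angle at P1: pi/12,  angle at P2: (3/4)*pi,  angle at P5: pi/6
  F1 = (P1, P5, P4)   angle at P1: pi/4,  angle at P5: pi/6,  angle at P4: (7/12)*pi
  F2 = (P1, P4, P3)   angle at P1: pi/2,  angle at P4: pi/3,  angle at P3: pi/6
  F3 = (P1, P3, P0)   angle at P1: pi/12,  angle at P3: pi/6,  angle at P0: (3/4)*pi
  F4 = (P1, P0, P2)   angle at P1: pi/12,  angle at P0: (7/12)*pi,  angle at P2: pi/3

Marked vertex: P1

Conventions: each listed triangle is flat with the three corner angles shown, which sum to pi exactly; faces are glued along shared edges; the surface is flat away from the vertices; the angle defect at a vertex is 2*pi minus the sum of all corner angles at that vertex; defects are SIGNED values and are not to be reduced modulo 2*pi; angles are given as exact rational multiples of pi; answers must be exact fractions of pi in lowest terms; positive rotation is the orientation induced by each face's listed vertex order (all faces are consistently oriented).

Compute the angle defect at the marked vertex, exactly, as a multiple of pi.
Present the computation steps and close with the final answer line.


Sum of corner angles at P1: pi
defect = 2*pi - pi

Answer: defect(P1) = pi


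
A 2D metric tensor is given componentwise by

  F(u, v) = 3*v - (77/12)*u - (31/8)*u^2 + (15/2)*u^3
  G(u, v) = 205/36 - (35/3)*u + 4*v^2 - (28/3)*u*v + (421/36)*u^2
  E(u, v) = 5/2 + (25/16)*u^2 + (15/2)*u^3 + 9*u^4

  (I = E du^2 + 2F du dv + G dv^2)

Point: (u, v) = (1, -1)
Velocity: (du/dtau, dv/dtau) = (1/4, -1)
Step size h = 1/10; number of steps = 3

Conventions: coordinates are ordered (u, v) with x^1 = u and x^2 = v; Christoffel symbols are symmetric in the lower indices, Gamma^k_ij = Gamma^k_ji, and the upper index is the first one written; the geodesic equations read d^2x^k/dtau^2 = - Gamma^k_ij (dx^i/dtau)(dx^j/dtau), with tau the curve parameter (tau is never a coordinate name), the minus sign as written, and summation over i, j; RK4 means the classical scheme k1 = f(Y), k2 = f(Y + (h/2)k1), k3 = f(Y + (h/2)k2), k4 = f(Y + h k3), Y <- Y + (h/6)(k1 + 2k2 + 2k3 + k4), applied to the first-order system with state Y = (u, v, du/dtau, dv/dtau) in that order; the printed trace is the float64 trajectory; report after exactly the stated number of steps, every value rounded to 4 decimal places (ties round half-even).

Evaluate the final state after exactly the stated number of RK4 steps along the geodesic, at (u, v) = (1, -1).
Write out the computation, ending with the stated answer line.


f(Y) = (du/dtau, dv/dtau, -Gamma^u_ij Y'^i Y'^j, -Gamma^v_ij Y'^i Y'^j) with the Gammas evaluated at the stage position; h = 0.100000; intermediate values shown to 6 dp
step 0: u = 1.0000, v = -1.0000, du/dtau = 0.2500, dv/dtau = -1.0000
step 1:
  k1: at (u, v) = (1.000000, -1.000000), (du/dtau, dv/dtau) = (0.250000, -1.000000); Gamma_uuu = 1.773478, Gamma_uuv = 0.170181, Gamma_uvv = -0.540463, Gamma_vuu = 0.976341, Gamma_vuv = 0.604202, Gamma_vvv = -0.619076; k1 = (0.250000, -1.000000, 0.514710, 0.860156)
  k2: at (u, v) = (1.012500, -1.050000), (du/dtau, dv/dtau) = (0.275736, -0.956992); Gamma_uuu = 1.746718, Gamma_uuv = 0.160222, Gamma_uvv = -0.533304, Gamma_vuu = 0.940145, Gamma_vuv = 0.586154, Gamma_vvv = -0.595781; k2 = (0.275736, -0.956992, 0.440172, 0.783502)
  k3: at (u, v) = (1.013787, -1.047850), (du/dtau, dv/dtau) = (0.272009, -0.960825); Gamma_uuu = 1.744217, Gamma_uuv = 0.159148, Gamma_uvv = -0.530720, Gamma_vuu = 0.940776, Gamma_vuv = 0.586251, Gamma_vvv = -0.594741; k3 = (0.272009, -0.960825, 0.444088, 0.785886)
  k4: at (u, v) = (1.027201, -1.096082), (du/dtau, dv/dtau) = (0.294409, -0.921411); Gamma_uuu = 1.716978, Gamma_uuv = 0.149123, Gamma_uvv = -0.521843, Gamma_vuu = 0.907576, Gamma_vuv = 0.569426, Gamma_vvv = -0.572239; k4 = (0.294409, -0.921411, 0.375128, 0.716103)
  Y <- Y + (h/6)(k1 + 2k2 + 2k3 + k4): u = 1.0273, v = -1.0960, du/dtau = 0.2943, dv/dtau = -0.9214
step 2:
  k1: at (u, v) = (1.027332, -1.095951), (du/dtau, dv/dtau) = (0.294306, -0.921416); Gamma_uuu = 1.716730, Gamma_uuv = 0.149021, Gamma_uvv = -0.521611, Gamma_vuu = 0.907591, Gamma_vuv = 0.569415, Gamma_vvv = -0.572126; k1 = (0.294306, -0.921416, 0.374978, 0.715953)
  k2: at (u, v) = (1.042047, -1.142022), (du/dtau, dv/dtau) = (0.313055, -0.885618); Gamma_uuu = 1.688298, Gamma_uuv = 0.138665, Gamma_uvv = -0.510462, Gamma_vuu = 0.877169, Gamma_vuv = 0.553696, Gamma_vvv = -0.550049; k2 = (0.313055, -0.885618, 0.311796, 0.652471)
  k3: at (u, v) = (1.042984, -1.140232), (du/dtau, dv/dtau) = (0.309896, -0.888793); Gamma_uuu = 1.686601, Gamma_uuv = 0.137969, Gamma_uvv = -0.508667, Gamma_vuu = 0.877719, Gamma_vuv = 0.553833, Gamma_vvv = -0.549419; k3 = (0.309896, -0.888793, 0.315852, 0.654810)
  k4: at (u, v) = (1.058321, -1.184830), (du/dtau, dv/dtau) = (0.325891, -0.855935); Gamma_uuu = 1.658362, Gamma_uuv = 0.127904, Gamma_uvv = -0.496688, Gamma_vuu = 0.849722, Gamma_vuv = 0.539195, Gamma_vvv = -0.528381; k4 = (0.325891, -0.855935, 0.259115, 0.597669)
  Y <- Y + (h/6)(k1 + 2k2 + 2k3 + k4): u = 1.0584, v = -1.1847, du/dtau = 0.3258, dv/dtau = -0.8559
step 3:
  k1: at (u, v) = (1.058433, -1.184720), (du/dtau, dv/dtau) = (0.325796, -0.855946); Gamma_uuu = 1.658165, Gamma_uuv = 0.127828, Gamma_uvv = -0.496506, Gamma_vuu = 0.849736, Gamma_vuv = 0.539189, Gamma_vvv = -0.528296; k1 = (0.325796, -0.855946, 0.259052, 0.597580)
  k2: at (u, v) = (1.074723, -1.227518), (du/dtau, dv/dtau) = (0.338748, -0.826067); Gamma_uuu = 1.629516, Gamma_uuv = 0.117825, Gamma_uvv = -0.483242, Gamma_vuu = 0.824003, Gamma_vuv = 0.525534, Gamma_vvv = -0.507983; k2 = (0.338748, -0.826067, 0.208712, 0.546206)
  k3: at (u, v) = (1.075371, -1.226024), (du/dtau, dv/dtau) = (0.336231, -0.828636); Gamma_uuu = 1.628423, Gamma_uuv = 0.117399, Gamma_uvv = -0.482052, Gamma_vuu = 0.824483, Gamma_vuv = 0.525688, Gamma_vvv = -0.507639; k3 = (0.336231, -0.828636, 0.212317, 0.548283)
  k4: at (u, v) = (1.092056, -1.267584), (du/dtau, dv/dtau) = (0.347028, -0.801118); Gamma_uuu = 1.600375, Gamma_uuv = 0.107874, Gamma_uvv = -0.468573, Gamma_vuu = 0.800727, Gamma_vuv = 0.512966, Gamma_vvv = -0.488445; k4 = (0.347028, -0.801118, 0.167976, 0.502268)
  Y <- Y + (h/6)(k1 + 2k2 + 2k3 + k4): u = 1.0921, v = -1.2675, du/dtau = 0.3469, dv/dtau = -0.8011

Answer: u = 1.0921, v = -1.2675, du/dtau = 0.3469, dv/dtau = -0.8011


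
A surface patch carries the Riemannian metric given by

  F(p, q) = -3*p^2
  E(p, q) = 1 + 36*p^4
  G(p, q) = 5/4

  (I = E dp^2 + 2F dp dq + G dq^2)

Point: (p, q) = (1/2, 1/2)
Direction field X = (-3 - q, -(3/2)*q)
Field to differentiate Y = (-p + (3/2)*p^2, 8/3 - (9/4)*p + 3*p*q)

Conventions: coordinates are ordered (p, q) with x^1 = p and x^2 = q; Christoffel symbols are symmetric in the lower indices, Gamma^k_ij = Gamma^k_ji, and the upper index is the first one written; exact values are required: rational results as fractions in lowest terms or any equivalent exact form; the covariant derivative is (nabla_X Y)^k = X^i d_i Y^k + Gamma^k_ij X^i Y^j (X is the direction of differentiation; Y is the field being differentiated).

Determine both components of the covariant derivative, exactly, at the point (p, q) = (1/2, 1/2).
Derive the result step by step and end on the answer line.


E = 13/4, F = -3/4, G = 5/4 at the point
E_p = 18, E_q = 0, F_p = -3, F_q = 0, G_p = 0, G_q = 0
EG - F^2 = 7/2;  g^inv = (2/7) * [[5/4, 3/4], [3/4, 13/4]]
first-kind symbols [ij,l] = (1/2)(d_i g_jl + d_j g_il - d_l g_ij): [pp,p] = E_p/2 = 9, [pp,q] = F_p - E_q/2 = -3, [pq,p] = E_q/2 = 0, [pq,q] = G_p/2 = 0, [qq,p] = F_q - G_p/2 = 0, [qq,q] = G_q/2 = 0
Gamma^p_ij = (G*[ij,p] - F*[ij,q])/(EG - F^2), Gamma^q_ij = (E*[ij,q] - F*[ij,p])/(EG - F^2)
Gamma_ppp = 18/7, Gamma_ppq = 0, Gamma_pqq = 0, Gamma_qpp = -6/7, Gamma_qpq = 0, Gamma_qqq = 0
X = (-7/2, -3/4), Y = (-1/8, 55/24) at the point

Answer: (nabla_X Y)^p = -5/8, (nabla_X Y)^q = 9/8
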